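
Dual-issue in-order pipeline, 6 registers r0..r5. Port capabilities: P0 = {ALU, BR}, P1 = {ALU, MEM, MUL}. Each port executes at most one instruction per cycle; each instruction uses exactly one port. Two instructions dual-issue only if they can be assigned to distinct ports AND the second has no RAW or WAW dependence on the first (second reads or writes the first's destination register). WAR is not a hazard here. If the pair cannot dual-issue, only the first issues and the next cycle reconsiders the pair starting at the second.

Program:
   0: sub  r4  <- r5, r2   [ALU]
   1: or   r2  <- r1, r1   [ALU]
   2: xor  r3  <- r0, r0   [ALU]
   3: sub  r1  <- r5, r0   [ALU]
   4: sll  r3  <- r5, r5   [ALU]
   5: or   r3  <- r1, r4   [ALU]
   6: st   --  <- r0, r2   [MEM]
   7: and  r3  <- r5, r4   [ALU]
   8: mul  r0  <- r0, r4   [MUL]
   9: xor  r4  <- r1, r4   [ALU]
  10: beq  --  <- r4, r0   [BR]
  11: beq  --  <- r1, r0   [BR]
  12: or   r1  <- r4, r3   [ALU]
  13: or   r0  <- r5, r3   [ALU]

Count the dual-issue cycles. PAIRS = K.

PAIRS = 5

[0] i0&i1  sub;or  -- 2-wide
[1] i2&i3  xor;sub  -- 2-wide
[2] i4  sll  -- WAW r3
[3] i5&i6  or;st  -- 2-wide
[4] i7&i8  and;mul  -- 2-wide
[5] i9  xor  -- RAW r4
[6] i10  beq  -- no-port BR/BR
[7] i11&i12  beq;or  -- 2-wide
[8] i13  or  -- tail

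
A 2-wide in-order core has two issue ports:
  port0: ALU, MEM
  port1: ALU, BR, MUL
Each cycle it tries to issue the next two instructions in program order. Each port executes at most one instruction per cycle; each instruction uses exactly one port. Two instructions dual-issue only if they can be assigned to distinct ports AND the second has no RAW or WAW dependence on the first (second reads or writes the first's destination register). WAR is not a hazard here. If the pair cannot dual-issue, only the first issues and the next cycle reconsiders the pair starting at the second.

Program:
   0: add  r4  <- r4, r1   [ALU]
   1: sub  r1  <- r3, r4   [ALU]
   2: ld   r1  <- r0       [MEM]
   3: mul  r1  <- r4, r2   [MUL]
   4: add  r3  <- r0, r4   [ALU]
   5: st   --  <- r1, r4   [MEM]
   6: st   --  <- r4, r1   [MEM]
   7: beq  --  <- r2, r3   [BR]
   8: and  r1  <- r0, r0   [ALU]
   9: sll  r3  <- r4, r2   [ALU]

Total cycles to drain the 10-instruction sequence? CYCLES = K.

CYCLES = 7

[0] i0  add.ALU  -- RAW r4
[1] i1  sub.ALU  -- WAW r1
[2] i2  ld.MEM  -- WAW r1
[3] i3,i4  mul.MUL+add.ALU  -- pair
[4] i5  st.MEM  -- no-port MEM/MEM
[5] i6,i7  st.MEM+beq.BR  -- pair
[6] i8,i9  and.ALU+sll.ALU  -- pair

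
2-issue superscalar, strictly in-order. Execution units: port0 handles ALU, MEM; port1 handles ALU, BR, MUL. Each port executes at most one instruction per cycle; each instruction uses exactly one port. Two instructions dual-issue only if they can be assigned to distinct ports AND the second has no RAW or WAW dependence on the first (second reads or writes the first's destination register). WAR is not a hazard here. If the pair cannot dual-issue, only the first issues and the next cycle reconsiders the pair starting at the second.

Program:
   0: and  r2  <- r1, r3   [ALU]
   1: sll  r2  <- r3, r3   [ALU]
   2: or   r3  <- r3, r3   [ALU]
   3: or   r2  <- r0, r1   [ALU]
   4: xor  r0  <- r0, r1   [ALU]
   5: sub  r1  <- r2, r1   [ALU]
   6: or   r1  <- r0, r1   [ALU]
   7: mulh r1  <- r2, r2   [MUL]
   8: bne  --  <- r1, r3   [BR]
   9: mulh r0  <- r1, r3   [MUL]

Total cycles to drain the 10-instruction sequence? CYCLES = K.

CYCLES = 8

  cy0 -> i0 (and) WAW r2
  cy1 -> i1&i2 (sll+or) pair
  cy2 -> i3&i4 (or+xor) pair
  cy3 -> i5 (sub) RAW+WAW r1
  cy4 -> i6 (or) WAW r1
  cy5 -> i7 (mulh) no-port MUL/BR
  cy6 -> i8 (bne) no-port BR/MUL
  cy7 -> i9 (mulh) tail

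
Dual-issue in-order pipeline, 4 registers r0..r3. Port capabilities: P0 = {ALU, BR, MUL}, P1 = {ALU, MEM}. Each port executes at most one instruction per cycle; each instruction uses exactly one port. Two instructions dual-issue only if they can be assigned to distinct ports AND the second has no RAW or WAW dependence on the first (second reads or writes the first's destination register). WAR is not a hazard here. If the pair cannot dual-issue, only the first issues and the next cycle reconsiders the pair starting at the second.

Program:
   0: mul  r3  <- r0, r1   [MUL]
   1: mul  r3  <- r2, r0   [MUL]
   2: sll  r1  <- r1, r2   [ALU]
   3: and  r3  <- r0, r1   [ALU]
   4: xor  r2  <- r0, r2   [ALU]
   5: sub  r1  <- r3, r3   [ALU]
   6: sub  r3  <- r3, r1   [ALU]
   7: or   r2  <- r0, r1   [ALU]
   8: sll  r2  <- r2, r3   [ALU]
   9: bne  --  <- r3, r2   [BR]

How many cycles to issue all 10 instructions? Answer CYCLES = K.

CYCLES = 7

  cy0 -> i0 (mul) no-port MUL/MUL
  cy1 -> i1,i2 (mul+sll) dual
  cy2 -> i3,i4 (and+xor) dual
  cy3 -> i5 (sub) RAW r1
  cy4 -> i6,i7 (sub+or) dual
  cy5 -> i8 (sll) RAW r2
  cy6 -> i9 (bne) tail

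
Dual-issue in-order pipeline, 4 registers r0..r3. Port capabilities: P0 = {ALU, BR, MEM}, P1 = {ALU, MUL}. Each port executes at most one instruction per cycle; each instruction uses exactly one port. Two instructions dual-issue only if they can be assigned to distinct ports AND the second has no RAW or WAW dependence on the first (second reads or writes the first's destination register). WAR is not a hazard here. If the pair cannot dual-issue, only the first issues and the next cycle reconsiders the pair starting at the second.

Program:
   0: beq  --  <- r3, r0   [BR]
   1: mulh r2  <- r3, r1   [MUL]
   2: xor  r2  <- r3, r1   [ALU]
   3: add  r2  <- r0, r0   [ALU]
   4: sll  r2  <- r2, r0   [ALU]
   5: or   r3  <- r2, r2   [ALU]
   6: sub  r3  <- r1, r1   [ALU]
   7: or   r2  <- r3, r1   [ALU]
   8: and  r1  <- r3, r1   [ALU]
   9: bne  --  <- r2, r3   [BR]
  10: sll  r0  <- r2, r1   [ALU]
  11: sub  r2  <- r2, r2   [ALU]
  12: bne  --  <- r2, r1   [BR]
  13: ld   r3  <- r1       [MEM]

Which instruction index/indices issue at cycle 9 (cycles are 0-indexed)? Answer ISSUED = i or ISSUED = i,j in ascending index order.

  cy0 -> i0,i1 (beq.BR mulh.MUL) 2-wide
  cy1 -> i2 (xor.ALU) WAW r2
  cy2 -> i3 (add.ALU) RAW+WAW r2
  cy3 -> i4 (sll.ALU) RAW r2
  cy4 -> i5 (or.ALU) WAW r3
  cy5 -> i6 (sub.ALU) RAW r3
  cy6 -> i7,i8 (or.ALU and.ALU) 2-wide
  cy7 -> i9,i10 (bne.BR sll.ALU) 2-wide
  cy8 -> i11 (sub.ALU) RAW r2
  cy9 -> i12 (bne.BR) no-port BR/MEM
  cy10 -> i13 (ld.MEM) tail

ISSUED = 12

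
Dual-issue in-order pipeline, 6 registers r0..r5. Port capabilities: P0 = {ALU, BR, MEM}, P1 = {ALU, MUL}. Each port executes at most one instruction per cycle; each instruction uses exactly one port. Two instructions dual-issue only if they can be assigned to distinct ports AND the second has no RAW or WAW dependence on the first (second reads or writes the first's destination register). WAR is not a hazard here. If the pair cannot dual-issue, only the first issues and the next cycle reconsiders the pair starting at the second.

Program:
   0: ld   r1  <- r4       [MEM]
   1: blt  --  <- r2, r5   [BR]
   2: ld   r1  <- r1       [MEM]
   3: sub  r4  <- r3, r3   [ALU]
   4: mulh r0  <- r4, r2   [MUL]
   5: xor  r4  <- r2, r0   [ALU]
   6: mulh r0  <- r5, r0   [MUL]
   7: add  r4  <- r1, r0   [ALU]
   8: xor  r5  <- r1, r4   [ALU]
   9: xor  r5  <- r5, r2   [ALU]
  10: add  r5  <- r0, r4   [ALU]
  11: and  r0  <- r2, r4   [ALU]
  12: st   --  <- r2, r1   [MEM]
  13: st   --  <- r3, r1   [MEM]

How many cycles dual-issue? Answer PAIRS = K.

PAIRS = 3

t=0 i0:ld ; no-port MEM/BR
t=1 i1:blt ; no-port BR/MEM
t=2 i2/i3:ld;sub ; dual
t=3 i4:mulh ; RAW r0
t=4 i5/i6:xor;mulh ; dual
t=5 i7:add ; RAW r4
t=6 i8:xor ; RAW+WAW r5
t=7 i9:xor ; WAW r5
t=8 i10/i11:add;and ; dual
t=9 i12:st ; no-port MEM/MEM
t=10 i13:st ; tail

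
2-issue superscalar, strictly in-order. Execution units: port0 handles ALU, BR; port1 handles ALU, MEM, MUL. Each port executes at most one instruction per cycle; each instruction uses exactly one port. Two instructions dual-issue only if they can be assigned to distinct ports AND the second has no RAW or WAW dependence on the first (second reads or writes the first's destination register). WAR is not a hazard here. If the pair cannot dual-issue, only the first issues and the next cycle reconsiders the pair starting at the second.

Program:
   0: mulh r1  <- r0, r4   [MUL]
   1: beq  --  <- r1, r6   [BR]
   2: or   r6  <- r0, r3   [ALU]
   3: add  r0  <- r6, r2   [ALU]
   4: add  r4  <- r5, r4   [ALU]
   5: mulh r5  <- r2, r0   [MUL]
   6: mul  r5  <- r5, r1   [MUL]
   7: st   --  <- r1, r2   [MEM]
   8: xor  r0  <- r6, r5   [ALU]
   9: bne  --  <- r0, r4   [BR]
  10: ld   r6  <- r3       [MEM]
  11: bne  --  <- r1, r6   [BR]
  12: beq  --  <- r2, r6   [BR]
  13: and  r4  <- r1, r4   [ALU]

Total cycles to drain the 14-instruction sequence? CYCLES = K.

CYCLES = 9

t=0 i0:mulh ; RAW r1
t=1 i1/i2:beq or ; 2-wide
t=2 i3/i4:add add ; 2-wide
t=3 i5:mulh ; no-port MUL/MUL
t=4 i6:mul ; no-port MUL/MEM
t=5 i7/i8:st xor ; 2-wide
t=6 i9/i10:bne ld ; 2-wide
t=7 i11:bne ; no-port BR/BR
t=8 i12/i13:beq and ; 2-wide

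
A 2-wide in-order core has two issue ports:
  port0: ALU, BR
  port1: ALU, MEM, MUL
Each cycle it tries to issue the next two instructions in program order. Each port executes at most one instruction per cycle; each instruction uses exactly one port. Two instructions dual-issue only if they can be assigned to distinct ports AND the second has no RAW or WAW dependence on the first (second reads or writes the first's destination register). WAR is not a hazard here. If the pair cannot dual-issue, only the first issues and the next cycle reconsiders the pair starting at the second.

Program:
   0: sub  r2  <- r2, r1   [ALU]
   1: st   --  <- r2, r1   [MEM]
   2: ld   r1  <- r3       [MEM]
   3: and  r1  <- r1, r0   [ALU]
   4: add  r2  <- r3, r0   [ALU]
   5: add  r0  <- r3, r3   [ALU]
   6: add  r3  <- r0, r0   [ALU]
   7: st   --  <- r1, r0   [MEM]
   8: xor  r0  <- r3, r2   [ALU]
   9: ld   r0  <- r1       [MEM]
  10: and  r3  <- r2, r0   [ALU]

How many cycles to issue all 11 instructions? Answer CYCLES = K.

  cy0 -> i0 (sub) RAW r2
  cy1 -> i1 (st) no-port MEM/MEM
  cy2 -> i2 (ld) RAW+WAW r1
  cy3 -> i3,i4 (and;add) 2-wide
  cy4 -> i5 (add) RAW r0
  cy5 -> i6,i7 (add;st) 2-wide
  cy6 -> i8 (xor) WAW r0
  cy7 -> i9 (ld) RAW r0
  cy8 -> i10 (and) tail

CYCLES = 9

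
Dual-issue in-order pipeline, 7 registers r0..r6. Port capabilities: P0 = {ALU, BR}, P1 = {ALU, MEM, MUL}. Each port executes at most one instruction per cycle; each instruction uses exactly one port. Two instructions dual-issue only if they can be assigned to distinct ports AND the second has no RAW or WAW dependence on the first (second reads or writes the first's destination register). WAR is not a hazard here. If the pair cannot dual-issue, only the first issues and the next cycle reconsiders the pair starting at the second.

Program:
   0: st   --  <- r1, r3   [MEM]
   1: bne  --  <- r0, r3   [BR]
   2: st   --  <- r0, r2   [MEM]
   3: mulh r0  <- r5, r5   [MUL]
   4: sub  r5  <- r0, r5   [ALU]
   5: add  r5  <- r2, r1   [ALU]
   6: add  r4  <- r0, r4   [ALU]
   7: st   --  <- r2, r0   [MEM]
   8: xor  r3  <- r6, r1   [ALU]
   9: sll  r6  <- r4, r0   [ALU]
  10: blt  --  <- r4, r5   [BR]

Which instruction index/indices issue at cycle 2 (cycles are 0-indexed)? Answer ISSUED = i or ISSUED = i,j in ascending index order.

ISSUED = 3

c0: i0&i1 st.MEM/bne.BR  dual
c1: i2 st.MEM  no-port MEM/MUL
c2: i3 mulh.MUL  RAW r0
c3: i4 sub.ALU  WAW r5
c4: i5&i6 add.ALU/add.ALU  dual
c5: i7&i8 st.MEM/xor.ALU  dual
c6: i9&i10 sll.ALU/blt.BR  dual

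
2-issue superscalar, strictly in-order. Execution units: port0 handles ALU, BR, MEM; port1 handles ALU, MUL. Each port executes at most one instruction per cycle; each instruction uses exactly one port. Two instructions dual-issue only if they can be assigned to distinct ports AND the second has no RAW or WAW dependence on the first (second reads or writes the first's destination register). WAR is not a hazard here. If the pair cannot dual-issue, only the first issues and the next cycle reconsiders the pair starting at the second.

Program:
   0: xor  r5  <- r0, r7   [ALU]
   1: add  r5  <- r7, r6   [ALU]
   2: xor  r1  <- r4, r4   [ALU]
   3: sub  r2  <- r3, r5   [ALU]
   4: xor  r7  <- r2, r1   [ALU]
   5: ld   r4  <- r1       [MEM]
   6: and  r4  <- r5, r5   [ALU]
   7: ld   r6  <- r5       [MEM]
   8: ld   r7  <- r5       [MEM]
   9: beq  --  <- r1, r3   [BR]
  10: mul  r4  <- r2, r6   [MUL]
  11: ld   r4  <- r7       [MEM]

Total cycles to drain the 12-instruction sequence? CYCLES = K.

CYCLES = 8

t=0 i0:xor ; WAW r5
t=1 i1&i2:add/xor ; dual
t=2 i3:sub ; RAW r2
t=3 i4&i5:xor/ld ; dual
t=4 i6&i7:and/ld ; dual
t=5 i8:ld ; no-port MEM/BR
t=6 i9&i10:beq/mul ; dual
t=7 i11:ld ; tail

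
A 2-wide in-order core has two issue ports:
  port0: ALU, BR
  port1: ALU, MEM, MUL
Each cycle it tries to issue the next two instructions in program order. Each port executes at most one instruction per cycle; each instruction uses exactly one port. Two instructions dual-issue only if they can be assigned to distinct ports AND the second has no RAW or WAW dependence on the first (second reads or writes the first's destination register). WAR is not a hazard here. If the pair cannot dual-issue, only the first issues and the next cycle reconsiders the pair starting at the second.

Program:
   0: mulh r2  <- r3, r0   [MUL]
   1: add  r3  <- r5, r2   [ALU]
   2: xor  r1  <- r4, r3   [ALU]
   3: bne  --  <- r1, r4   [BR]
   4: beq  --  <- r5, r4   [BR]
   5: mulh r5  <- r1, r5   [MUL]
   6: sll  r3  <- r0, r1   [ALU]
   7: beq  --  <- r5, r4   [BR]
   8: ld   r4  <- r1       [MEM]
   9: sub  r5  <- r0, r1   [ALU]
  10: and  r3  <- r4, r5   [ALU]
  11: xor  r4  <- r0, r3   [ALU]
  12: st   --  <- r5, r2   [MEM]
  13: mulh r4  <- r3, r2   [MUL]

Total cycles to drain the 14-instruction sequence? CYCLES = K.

c0: i0 mulh  RAW r2
c1: i1 add  RAW r3
c2: i2 xor  RAW r1
c3: i3 bne  no-port BR/BR
c4: i4/i5 beq+mulh  dual
c5: i6/i7 sll+beq  dual
c6: i8/i9 ld+sub  dual
c7: i10 and  RAW r3
c8: i11/i12 xor+st  dual
c9: i13 mulh  tail

CYCLES = 10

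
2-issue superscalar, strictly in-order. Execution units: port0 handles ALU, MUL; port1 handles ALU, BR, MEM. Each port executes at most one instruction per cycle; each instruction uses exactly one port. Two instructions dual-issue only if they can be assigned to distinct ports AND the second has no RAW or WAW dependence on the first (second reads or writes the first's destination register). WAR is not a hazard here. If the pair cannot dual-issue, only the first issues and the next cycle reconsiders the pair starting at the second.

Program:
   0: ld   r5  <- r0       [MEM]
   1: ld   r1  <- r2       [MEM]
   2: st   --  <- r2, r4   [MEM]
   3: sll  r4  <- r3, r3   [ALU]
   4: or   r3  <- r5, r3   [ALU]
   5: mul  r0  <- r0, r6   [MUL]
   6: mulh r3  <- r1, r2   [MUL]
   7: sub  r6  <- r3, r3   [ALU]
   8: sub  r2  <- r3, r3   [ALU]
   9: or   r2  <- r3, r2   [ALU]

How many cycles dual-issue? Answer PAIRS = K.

PAIRS = 3

#0 head=0: ld.MEM i0 no-port MEM/MEM
#1 head=1: ld.MEM i1 no-port MEM/MEM
#2 head=2: st.MEM sll.ALU i2/i3 pair
#3 head=4: or.ALU mul.MUL i4/i5 pair
#4 head=6: mulh.MUL i6 RAW r3
#5 head=7: sub.ALU sub.ALU i7/i8 pair
#6 head=9: or.ALU i9 tail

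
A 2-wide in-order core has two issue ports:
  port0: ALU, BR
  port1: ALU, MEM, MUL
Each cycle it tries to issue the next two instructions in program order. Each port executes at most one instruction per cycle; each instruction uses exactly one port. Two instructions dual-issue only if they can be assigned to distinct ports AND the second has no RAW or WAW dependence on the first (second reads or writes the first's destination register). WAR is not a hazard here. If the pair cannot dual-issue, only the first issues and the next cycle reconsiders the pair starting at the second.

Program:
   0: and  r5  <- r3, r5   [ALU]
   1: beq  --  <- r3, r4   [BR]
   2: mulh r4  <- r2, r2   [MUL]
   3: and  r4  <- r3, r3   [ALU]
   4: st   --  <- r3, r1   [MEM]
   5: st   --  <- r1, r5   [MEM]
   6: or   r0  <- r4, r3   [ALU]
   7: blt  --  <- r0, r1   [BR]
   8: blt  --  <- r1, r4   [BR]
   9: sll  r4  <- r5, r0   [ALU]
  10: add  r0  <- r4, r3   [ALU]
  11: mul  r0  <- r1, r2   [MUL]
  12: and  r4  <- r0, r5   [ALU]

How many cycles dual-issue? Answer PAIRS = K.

PAIRS = 4

0. and.ALU;beq.BR @i0+i1  | pair
1. mulh.MUL @i2  | WAW r4
2. and.ALU;st.MEM @i3+i4  | pair
3. st.MEM;or.ALU @i5+i6  | pair
4. blt.BR @i7  | no-port BR/BR
5. blt.BR;sll.ALU @i8+i9  | pair
6. add.ALU @i10  | WAW r0
7. mul.MUL @i11  | RAW r0
8. and.ALU @i12  | tail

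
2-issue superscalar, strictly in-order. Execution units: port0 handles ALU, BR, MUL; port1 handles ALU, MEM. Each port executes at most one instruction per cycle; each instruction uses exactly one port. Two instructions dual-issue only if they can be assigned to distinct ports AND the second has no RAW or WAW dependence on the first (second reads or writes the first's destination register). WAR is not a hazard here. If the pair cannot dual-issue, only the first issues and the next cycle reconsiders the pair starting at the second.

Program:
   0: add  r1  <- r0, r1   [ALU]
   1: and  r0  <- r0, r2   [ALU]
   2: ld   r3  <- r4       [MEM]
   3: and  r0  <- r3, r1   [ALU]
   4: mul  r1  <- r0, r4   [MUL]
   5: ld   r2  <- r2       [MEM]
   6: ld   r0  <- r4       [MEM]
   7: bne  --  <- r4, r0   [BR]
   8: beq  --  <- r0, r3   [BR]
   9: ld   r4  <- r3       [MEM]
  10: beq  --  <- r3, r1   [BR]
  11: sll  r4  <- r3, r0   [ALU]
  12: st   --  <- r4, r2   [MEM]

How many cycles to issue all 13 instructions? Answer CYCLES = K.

  cy0 -> i0,i1 (add.ALU/and.ALU) pair
  cy1 -> i2 (ld.MEM) RAW r3
  cy2 -> i3 (and.ALU) RAW r0
  cy3 -> i4,i5 (mul.MUL/ld.MEM) pair
  cy4 -> i6 (ld.MEM) RAW r0
  cy5 -> i7 (bne.BR) no-port BR/BR
  cy6 -> i8,i9 (beq.BR/ld.MEM) pair
  cy7 -> i10,i11 (beq.BR/sll.ALU) pair
  cy8 -> i12 (st.MEM) tail

CYCLES = 9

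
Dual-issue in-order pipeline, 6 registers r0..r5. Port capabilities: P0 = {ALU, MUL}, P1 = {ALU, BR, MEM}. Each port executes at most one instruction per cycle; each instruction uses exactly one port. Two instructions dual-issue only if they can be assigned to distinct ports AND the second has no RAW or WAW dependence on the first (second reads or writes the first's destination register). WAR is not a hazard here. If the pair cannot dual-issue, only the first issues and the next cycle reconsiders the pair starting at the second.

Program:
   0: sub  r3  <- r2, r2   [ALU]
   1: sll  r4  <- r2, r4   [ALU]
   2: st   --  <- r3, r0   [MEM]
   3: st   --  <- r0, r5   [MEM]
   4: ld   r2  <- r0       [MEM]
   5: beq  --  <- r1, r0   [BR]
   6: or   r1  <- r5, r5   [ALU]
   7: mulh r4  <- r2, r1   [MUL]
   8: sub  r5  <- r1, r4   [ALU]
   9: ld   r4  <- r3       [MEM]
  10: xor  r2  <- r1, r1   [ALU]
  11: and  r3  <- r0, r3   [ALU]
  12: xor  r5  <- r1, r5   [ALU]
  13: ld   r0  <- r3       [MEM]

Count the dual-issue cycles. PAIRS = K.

  cy0 -> i0/i1 (sub/sll) dual
  cy1 -> i2 (st) no-port MEM/MEM
  cy2 -> i3 (st) no-port MEM/MEM
  cy3 -> i4 (ld) no-port MEM/BR
  cy4 -> i5/i6 (beq/or) dual
  cy5 -> i7 (mulh) RAW r4
  cy6 -> i8/i9 (sub/ld) dual
  cy7 -> i10/i11 (xor/and) dual
  cy8 -> i12/i13 (xor/ld) dual

PAIRS = 5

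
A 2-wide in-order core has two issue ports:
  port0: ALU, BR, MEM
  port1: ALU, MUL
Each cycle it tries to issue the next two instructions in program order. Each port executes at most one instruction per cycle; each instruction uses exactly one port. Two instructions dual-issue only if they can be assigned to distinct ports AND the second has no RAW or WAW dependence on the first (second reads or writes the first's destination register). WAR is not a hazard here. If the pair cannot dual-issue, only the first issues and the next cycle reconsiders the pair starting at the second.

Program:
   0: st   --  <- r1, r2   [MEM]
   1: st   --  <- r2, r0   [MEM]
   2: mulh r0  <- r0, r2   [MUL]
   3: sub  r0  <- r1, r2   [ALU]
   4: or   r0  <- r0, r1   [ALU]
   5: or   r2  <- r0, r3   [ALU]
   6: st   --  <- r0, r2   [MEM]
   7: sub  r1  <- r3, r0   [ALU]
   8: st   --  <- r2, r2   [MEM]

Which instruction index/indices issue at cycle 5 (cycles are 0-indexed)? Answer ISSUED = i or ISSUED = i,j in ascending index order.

ISSUED = 6,7

t=0 i0:st ; no-port MEM/MEM
t=1 i1+i2:st mulh ; dual
t=2 i3:sub ; RAW+WAW r0
t=3 i4:or ; RAW r0
t=4 i5:or ; RAW r2
t=5 i6+i7:st sub ; dual
t=6 i8:st ; tail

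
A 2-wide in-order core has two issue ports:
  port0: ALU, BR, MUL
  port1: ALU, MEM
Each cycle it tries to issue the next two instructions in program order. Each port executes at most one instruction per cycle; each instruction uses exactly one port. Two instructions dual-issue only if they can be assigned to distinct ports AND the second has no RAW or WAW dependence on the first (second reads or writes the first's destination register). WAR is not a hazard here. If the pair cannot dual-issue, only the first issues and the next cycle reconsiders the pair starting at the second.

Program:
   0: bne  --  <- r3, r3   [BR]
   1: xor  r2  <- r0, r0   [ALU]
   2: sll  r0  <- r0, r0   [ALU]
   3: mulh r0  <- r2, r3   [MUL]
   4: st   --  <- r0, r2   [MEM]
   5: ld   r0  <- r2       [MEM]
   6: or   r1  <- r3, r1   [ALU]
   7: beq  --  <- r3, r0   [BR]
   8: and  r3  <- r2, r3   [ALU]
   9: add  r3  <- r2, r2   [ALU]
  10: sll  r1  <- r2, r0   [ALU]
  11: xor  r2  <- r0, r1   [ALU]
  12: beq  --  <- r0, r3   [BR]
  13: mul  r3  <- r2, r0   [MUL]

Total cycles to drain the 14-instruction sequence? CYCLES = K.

CYCLES = 9

0. bne xor @i0&i1  | dual
1. sll @i2  | WAW r0
2. mulh @i3  | RAW r0
3. st @i4  | no-port MEM/MEM
4. ld or @i5&i6  | dual
5. beq and @i7&i8  | dual
6. add sll @i9&i10  | dual
7. xor beq @i11&i12  | dual
8. mul @i13  | tail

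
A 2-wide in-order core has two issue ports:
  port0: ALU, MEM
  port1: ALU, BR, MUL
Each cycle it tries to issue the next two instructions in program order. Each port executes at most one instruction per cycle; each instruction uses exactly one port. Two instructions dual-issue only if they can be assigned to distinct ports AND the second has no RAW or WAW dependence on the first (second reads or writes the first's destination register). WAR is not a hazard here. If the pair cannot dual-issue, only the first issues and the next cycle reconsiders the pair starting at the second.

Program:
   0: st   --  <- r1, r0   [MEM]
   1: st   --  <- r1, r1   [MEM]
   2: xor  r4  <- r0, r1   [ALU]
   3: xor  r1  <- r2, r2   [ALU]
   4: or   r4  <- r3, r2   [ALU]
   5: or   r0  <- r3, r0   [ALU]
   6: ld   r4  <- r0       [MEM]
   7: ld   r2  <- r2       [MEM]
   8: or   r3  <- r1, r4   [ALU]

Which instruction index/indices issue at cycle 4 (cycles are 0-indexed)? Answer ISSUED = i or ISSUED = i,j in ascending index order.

c0: i0 st.MEM  no-port MEM/MEM
c1: i1+i2 st.MEM+xor.ALU  2-wide
c2: i3+i4 xor.ALU+or.ALU  2-wide
c3: i5 or.ALU  RAW r0
c4: i6 ld.MEM  no-port MEM/MEM
c5: i7+i8 ld.MEM+or.ALU  2-wide

ISSUED = 6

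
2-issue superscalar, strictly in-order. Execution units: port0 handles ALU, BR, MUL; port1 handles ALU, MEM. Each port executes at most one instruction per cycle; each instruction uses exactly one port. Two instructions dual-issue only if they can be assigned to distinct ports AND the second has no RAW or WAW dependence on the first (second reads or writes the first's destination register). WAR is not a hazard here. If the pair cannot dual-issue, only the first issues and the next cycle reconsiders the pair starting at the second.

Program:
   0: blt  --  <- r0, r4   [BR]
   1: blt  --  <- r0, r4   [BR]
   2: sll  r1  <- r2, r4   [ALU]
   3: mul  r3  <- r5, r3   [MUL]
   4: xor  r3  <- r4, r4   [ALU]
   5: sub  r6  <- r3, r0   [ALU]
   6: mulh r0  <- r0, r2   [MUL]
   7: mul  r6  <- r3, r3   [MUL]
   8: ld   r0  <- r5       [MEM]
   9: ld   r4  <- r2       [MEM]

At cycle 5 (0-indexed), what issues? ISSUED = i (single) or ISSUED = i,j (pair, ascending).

c0: i0 blt.BR  no-port BR/BR
c1: i1/i2 blt.BR/sll.ALU  dual
c2: i3 mul.MUL  WAW r3
c3: i4 xor.ALU  RAW r3
c4: i5/i6 sub.ALU/mulh.MUL  dual
c5: i7/i8 mul.MUL/ld.MEM  dual
c6: i9 ld.MEM  tail

ISSUED = 7,8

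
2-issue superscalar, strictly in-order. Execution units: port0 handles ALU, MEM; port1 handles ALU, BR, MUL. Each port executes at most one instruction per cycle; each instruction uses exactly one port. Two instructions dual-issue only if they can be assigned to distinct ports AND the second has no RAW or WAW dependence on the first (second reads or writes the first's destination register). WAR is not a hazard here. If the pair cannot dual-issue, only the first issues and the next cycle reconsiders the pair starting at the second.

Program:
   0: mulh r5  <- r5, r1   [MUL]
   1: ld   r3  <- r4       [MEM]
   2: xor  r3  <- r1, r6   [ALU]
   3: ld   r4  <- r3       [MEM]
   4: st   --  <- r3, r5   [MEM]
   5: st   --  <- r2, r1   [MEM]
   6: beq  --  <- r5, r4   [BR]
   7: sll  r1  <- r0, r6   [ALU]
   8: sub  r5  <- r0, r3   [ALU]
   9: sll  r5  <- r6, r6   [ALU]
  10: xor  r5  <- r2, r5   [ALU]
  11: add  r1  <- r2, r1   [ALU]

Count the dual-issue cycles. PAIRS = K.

PAIRS = 4

0. mulh+ld @i0,i1  | dual
1. xor @i2  | RAW r3
2. ld @i3  | no-port MEM/MEM
3. st @i4  | no-port MEM/MEM
4. st+beq @i5,i6  | dual
5. sll+sub @i7,i8  | dual
6. sll @i9  | RAW+WAW r5
7. xor+add @i10,i11  | dual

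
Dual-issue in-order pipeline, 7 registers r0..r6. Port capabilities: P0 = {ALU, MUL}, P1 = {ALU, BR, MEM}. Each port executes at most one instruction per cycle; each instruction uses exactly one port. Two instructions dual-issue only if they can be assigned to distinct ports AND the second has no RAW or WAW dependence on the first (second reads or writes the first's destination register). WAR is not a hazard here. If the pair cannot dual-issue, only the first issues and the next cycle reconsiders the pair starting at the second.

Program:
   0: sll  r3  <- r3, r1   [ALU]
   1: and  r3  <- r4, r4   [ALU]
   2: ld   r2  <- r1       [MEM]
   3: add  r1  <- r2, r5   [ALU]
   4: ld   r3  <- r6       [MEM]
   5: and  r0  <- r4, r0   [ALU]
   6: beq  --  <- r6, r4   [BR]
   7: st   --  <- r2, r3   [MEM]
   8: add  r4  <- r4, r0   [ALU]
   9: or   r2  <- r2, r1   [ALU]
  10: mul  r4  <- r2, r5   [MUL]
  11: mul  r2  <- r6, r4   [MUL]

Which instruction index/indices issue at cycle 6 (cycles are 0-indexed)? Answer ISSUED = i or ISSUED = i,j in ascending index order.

ISSUED = 10

  cy0 -> i0 (sll.ALU) WAW r3
  cy1 -> i1/i2 (and.ALU+ld.MEM) pair
  cy2 -> i3/i4 (add.ALU+ld.MEM) pair
  cy3 -> i5/i6 (and.ALU+beq.BR) pair
  cy4 -> i7/i8 (st.MEM+add.ALU) pair
  cy5 -> i9 (or.ALU) RAW r2
  cy6 -> i10 (mul.MUL) no-port MUL/MUL
  cy7 -> i11 (mul.MUL) tail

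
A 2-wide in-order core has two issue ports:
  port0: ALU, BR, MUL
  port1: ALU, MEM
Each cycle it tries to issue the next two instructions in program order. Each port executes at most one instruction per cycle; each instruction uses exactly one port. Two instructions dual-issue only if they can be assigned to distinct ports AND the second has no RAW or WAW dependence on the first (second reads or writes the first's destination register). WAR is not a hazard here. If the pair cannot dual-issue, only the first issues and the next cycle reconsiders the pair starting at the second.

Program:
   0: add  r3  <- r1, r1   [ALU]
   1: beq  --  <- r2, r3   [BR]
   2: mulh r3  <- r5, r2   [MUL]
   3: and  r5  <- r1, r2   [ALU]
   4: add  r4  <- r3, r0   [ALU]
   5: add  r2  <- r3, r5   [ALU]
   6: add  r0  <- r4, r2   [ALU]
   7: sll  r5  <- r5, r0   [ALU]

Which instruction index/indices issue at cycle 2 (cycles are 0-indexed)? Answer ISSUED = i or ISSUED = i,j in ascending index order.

ISSUED = 2,3

c0: i0 add  RAW r3
c1: i1 beq  no-port BR/MUL
c2: i2/i3 mulh/and  dual
c3: i4/i5 add/add  dual
c4: i6 add  RAW r0
c5: i7 sll  tail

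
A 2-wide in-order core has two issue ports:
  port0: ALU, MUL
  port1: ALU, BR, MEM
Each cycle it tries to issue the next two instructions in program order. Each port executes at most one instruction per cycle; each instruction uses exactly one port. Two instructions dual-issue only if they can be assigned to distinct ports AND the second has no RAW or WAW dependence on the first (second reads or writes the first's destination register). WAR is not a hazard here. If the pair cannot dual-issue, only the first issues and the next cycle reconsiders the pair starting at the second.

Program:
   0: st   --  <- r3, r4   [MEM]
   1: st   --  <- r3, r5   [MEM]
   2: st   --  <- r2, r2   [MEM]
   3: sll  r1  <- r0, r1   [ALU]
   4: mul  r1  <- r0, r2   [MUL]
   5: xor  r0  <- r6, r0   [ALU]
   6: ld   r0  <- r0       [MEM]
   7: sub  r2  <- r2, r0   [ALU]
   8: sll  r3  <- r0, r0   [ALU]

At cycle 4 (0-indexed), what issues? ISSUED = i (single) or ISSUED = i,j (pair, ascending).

  cy0 -> i0 (st.MEM) no-port MEM/MEM
  cy1 -> i1 (st.MEM) no-port MEM/MEM
  cy2 -> i2,i3 (st.MEM sll.ALU) dual
  cy3 -> i4,i5 (mul.MUL xor.ALU) dual
  cy4 -> i6 (ld.MEM) RAW r0
  cy5 -> i7,i8 (sub.ALU sll.ALU) dual

ISSUED = 6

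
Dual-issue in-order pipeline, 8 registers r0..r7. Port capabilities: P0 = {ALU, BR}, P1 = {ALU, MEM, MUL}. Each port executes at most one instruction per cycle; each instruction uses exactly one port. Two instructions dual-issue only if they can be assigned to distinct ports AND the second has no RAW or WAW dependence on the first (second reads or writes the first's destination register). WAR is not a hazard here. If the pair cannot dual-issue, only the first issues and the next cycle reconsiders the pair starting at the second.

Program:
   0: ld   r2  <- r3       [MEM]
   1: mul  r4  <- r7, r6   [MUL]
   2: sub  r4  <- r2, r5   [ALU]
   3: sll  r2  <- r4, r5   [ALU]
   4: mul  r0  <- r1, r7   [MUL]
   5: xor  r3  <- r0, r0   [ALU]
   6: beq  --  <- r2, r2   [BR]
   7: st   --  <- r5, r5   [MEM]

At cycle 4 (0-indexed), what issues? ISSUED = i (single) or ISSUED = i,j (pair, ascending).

t=0 i0:ld.MEM ; no-port MEM/MUL
t=1 i1:mul.MUL ; WAW r4
t=2 i2:sub.ALU ; RAW r4
t=3 i3&i4:sll.ALU+mul.MUL ; dual
t=4 i5&i6:xor.ALU+beq.BR ; dual
t=5 i7:st.MEM ; tail

ISSUED = 5,6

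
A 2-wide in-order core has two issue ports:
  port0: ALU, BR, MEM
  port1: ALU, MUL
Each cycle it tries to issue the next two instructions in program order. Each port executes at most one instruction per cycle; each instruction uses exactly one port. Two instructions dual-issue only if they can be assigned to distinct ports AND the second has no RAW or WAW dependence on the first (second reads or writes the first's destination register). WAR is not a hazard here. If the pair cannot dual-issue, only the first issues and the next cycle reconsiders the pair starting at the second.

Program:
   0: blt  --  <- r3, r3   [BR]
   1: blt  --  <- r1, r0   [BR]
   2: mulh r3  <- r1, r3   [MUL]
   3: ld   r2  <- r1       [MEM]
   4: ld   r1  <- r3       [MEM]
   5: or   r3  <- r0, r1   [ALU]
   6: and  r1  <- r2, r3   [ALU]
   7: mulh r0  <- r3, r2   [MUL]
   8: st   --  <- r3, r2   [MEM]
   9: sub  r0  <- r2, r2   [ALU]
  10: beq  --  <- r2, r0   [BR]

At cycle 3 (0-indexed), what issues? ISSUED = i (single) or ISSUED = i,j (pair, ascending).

t=0 i0:blt ; no-port BR/BR
t=1 i1,i2:blt+mulh ; pair
t=2 i3:ld ; no-port MEM/MEM
t=3 i4:ld ; RAW r1
t=4 i5:or ; RAW r3
t=5 i6,i7:and+mulh ; pair
t=6 i8,i9:st+sub ; pair
t=7 i10:beq ; tail

ISSUED = 4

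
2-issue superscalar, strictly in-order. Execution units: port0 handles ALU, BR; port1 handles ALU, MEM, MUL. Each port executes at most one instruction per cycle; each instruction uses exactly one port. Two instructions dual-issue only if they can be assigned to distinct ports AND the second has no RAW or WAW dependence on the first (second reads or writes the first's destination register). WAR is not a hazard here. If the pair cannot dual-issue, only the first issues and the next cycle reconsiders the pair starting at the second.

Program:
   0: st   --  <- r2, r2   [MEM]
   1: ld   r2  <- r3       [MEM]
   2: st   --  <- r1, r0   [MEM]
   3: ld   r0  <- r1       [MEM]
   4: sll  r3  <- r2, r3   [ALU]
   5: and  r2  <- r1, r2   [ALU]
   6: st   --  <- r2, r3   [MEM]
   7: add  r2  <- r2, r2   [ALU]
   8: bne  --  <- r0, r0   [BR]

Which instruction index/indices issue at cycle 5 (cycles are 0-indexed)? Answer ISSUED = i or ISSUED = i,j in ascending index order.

ISSUED = 6,7

  cy0 -> i0 (st.MEM) no-port MEM/MEM
  cy1 -> i1 (ld.MEM) no-port MEM/MEM
  cy2 -> i2 (st.MEM) no-port MEM/MEM
  cy3 -> i3/i4 (ld.MEM sll.ALU) 2-wide
  cy4 -> i5 (and.ALU) RAW r2
  cy5 -> i6/i7 (st.MEM add.ALU) 2-wide
  cy6 -> i8 (bne.BR) tail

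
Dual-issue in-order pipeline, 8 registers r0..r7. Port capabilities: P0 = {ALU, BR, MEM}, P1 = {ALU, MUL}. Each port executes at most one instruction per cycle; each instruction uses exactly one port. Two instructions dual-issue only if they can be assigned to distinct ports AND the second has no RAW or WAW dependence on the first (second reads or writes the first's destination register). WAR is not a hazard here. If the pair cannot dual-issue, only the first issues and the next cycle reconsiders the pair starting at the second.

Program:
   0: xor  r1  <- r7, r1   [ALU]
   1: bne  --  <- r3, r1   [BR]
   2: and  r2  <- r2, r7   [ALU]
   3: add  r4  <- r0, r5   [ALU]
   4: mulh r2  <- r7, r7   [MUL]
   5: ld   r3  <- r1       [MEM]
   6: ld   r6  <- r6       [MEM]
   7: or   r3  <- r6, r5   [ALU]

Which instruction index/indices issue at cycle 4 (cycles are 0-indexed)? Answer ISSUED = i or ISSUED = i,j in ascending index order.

t=0 i0:xor.ALU ; RAW r1
t=1 i1,i2:bne.BR and.ALU ; pair
t=2 i3,i4:add.ALU mulh.MUL ; pair
t=3 i5:ld.MEM ; no-port MEM/MEM
t=4 i6:ld.MEM ; RAW r6
t=5 i7:or.ALU ; tail

ISSUED = 6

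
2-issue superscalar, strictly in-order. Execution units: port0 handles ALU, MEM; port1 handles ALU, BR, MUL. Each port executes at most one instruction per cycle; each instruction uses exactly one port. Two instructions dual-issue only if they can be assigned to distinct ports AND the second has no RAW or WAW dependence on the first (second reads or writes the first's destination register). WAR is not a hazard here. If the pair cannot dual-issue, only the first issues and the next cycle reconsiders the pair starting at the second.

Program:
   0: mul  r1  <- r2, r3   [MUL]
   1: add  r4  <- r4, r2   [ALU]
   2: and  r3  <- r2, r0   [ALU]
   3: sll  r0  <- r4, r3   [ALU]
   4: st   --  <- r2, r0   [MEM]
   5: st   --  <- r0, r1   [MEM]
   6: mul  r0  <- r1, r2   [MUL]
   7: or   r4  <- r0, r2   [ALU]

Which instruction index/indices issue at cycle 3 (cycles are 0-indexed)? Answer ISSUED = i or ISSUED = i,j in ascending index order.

ISSUED = 4

t=0 i0&i1:mul/add ; dual
t=1 i2:and ; RAW r3
t=2 i3:sll ; RAW r0
t=3 i4:st ; no-port MEM/MEM
t=4 i5&i6:st/mul ; dual
t=5 i7:or ; tail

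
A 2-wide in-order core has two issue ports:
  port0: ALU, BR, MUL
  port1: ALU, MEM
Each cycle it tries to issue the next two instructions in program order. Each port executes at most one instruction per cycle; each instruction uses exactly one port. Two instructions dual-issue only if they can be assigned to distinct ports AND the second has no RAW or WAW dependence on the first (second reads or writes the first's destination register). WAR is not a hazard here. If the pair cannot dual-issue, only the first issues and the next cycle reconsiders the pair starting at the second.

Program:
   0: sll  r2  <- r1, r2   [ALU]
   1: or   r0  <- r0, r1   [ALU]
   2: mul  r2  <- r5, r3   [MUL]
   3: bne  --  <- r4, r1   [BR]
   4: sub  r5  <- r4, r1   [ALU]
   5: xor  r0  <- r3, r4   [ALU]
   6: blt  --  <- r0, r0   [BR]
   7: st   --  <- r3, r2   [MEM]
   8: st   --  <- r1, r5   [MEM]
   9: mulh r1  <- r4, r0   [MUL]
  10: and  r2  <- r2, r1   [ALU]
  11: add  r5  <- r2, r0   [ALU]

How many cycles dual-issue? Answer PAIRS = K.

[0] i0/i1  sll;or  -- dual
[1] i2  mul  -- no-port MUL/BR
[2] i3/i4  bne;sub  -- dual
[3] i5  xor  -- RAW r0
[4] i6/i7  blt;st  -- dual
[5] i8/i9  st;mulh  -- dual
[6] i10  and  -- RAW r2
[7] i11  add  -- tail

PAIRS = 4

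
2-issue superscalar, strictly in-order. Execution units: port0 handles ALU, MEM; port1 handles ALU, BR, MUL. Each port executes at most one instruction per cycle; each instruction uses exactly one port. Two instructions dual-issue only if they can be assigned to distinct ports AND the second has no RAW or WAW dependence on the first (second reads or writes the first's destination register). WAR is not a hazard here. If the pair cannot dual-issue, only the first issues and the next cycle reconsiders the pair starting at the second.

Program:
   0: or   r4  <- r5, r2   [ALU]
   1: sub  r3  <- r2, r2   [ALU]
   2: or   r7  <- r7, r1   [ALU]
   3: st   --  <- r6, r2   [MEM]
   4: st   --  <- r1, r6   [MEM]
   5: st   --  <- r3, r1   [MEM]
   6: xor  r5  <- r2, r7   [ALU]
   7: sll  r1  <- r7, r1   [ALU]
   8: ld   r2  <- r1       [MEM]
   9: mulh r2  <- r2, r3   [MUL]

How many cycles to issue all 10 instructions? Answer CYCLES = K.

CYCLES = 7

t=0 i0/i1:or+sub ; pair
t=1 i2/i3:or+st ; pair
t=2 i4:st ; no-port MEM/MEM
t=3 i5/i6:st+xor ; pair
t=4 i7:sll ; RAW r1
t=5 i8:ld ; RAW+WAW r2
t=6 i9:mulh ; tail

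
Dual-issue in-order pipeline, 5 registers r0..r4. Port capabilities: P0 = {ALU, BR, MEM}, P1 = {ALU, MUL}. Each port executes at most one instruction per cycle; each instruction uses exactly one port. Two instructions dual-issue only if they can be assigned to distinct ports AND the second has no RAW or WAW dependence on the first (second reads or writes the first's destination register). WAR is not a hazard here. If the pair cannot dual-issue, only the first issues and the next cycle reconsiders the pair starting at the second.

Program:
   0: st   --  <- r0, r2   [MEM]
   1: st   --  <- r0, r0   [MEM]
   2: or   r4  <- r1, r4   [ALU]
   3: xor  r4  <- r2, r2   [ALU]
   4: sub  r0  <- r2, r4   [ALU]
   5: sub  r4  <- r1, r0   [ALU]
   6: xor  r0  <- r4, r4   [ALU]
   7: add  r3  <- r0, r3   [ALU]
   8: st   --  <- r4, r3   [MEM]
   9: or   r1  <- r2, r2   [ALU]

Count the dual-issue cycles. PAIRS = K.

c0: i0 st  no-port MEM/MEM
c1: i1/i2 st/or  dual
c2: i3 xor  RAW r4
c3: i4 sub  RAW r0
c4: i5 sub  RAW r4
c5: i6 xor  RAW r0
c6: i7 add  RAW r3
c7: i8/i9 st/or  dual

PAIRS = 2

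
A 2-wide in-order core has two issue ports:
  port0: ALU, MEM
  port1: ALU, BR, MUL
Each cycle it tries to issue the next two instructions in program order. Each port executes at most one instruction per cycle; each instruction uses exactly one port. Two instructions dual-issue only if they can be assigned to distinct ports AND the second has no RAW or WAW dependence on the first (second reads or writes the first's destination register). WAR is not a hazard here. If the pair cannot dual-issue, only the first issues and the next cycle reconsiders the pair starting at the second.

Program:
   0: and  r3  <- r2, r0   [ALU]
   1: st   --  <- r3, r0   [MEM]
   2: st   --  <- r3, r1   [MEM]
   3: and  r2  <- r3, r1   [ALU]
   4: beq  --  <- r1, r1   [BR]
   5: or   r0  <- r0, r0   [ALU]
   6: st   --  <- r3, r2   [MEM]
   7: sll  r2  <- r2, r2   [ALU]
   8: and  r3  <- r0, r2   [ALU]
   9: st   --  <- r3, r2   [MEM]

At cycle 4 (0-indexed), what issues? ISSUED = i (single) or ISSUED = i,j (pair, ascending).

ISSUED = 6,7

t=0 i0:and.ALU ; RAW r3
t=1 i1:st.MEM ; no-port MEM/MEM
t=2 i2,i3:st.MEM;and.ALU ; pair
t=3 i4,i5:beq.BR;or.ALU ; pair
t=4 i6,i7:st.MEM;sll.ALU ; pair
t=5 i8:and.ALU ; RAW r3
t=6 i9:st.MEM ; tail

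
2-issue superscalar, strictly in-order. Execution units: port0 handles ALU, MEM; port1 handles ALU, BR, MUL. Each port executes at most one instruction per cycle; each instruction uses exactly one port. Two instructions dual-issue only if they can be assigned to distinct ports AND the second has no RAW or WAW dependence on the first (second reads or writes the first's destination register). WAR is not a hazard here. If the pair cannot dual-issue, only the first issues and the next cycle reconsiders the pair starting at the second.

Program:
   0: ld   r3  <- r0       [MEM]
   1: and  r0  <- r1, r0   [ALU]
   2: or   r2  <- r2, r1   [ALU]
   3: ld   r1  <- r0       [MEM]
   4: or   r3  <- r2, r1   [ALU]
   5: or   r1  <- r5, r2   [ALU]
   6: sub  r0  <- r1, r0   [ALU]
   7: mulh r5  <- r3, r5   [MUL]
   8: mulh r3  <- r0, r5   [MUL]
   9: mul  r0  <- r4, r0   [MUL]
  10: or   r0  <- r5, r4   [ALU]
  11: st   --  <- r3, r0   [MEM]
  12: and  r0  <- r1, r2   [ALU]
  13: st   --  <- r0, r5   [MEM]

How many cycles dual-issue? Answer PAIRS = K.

PAIRS = 5

#0 head=0: ld and i0+i1 dual
#1 head=2: or ld i2+i3 dual
#2 head=4: or or i4+i5 dual
#3 head=6: sub mulh i6+i7 dual
#4 head=8: mulh i8 no-port MUL/MUL
#5 head=9: mul i9 WAW r0
#6 head=10: or i10 RAW r0
#7 head=11: st and i11+i12 dual
#8 head=13: st i13 tail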